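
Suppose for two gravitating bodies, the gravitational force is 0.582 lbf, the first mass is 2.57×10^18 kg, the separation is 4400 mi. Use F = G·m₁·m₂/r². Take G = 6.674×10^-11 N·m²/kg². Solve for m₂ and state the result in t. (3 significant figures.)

757 t

From Newton's law of gravitation: m₂ = F·r²/(G·m₁).
F = 0.582 lbf = 2.589 N; m₁ = 2.57×10^18 kg; r = 4400 mi = 7.081×10^6 m; G = 6.674×10^-11 N·m²/kg².
m₂ = 7.568×10^5 kg
7.568×10^5 kg × (1 t / 1000 kg) = 756.8 t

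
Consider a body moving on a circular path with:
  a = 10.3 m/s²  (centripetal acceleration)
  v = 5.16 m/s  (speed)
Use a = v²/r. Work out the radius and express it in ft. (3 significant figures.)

8.48 ft

Rearranging a = v²/r for r: r = v²/a.
a = 10.3 m/s²; v = 5.16 m/s.
r = 2.585 m
2.585 m × (1 ft / 0.3048 m) = 8.481 ft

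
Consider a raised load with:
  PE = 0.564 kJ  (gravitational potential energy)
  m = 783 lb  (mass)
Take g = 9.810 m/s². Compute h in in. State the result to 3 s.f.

6.37 in

Rearranging: h = PE/(m·g).
PE = 0.564 kJ = 564.0 J; m = 783 lb = 355.2 kg; g = 9.810 m/s².
h = 0.1619 m
0.1619 m × (1 in / 0.02540 m) = 6.373 in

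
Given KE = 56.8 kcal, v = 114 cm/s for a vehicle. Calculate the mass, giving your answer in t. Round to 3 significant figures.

Rearranging: m = 2·KE/v².
KE = 56.8 kcal = 2.377×10^5 J; v = 114 cm/s = 1.140 m/s.
m = 3.657×10^5 kg
3.657×10^5 kg × (1 t / 1000 kg) = 365.7 t

366 t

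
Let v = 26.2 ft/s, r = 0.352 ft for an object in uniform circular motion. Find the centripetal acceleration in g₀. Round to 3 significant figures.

60.6 g₀

a is given directly by: a = v²/r.
v = 26.2 ft/s = 7.986 m/s; r = 0.352 ft = 0.1073 m.
a = 594.4 m/s²
594.4 m/s² × (1 g₀ / 9.807 m/s²) = 60.61 g₀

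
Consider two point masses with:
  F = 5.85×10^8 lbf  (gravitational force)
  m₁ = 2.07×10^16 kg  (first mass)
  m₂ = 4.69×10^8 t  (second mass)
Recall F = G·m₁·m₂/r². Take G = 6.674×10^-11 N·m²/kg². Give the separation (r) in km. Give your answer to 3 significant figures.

15.8 km

Rearranging F = G·m₁·m₂/r² for r: r = √(G·m₁m₂/F).
F = 5.85×10^8 lbf = 2.602×10^9 N; m₁ = 2.07×10^16 kg; m₂ = 4.69×10^8 t = 4.690×10^11 kg; G = 6.674×10^-11 N·m²/kg².
r = 15780 m
15780 m × (1 km / 1000 m) = 15.78 km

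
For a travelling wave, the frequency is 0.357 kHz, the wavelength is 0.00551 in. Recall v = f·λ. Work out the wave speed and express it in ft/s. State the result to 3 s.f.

Directly: v = fλ.
f = 0.357 kHz = 357.0 Hz; λ = 0.00551 in = 1.400×10^-4 m.
v = 0.04996 m/s
0.04996 m/s × (1 ft/s / 0.3048 m/s) = 0.1639 ft/s

0.164 ft/s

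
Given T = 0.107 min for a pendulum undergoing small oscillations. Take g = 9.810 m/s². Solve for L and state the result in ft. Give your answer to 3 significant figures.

33.6 ft

Solving T = 2π√(L/g) for L: L = g·(T/2π)².
T = 0.107 min = 6.420 s; g = 9.810 m/s².
L = 10.24 m
10.24 m × (1 ft / 0.3048 m) = 33.60 ft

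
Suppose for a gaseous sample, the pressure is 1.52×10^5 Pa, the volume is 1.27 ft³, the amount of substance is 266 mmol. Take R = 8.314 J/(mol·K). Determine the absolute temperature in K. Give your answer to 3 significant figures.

From the ideal-gas law: T = PV/(nR).
P = 1.52×10^5 Pa; V = 1.27 ft³ = 0.03596 m³; n = 266 mmol = 0.2660 mol; R = 8.314 J/(mol·K).
T = 2472 K

2470 K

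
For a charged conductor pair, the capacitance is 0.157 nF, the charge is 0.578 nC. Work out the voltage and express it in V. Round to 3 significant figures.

3.68 V

Solving C = Q/V for V: V = Q/C.
C = 0.157 nF = 1.570×10^-10 F; Q = 0.578 nC = 5.780×10^-10 C.
V = 3.682 V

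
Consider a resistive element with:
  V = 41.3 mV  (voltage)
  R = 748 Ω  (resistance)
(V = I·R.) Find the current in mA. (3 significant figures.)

Solving V = I·R for I: I = V/R.
V = 41.3 mV = 0.04130 V; R = 748 Ω.
I = 5.521×10^-5 A
5.521×10^-5 A × (1 mA / 0.001000 A) = 0.05521 mA

0.0552 mA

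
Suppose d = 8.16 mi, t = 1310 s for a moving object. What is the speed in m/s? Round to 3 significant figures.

10.0 m/s

v is given directly by: v = d/t.
d = 8.16 mi = 13132 m; t = 1310 s.
v = 10.02 m/s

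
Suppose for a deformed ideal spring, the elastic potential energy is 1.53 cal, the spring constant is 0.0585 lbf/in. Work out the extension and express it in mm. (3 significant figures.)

1120 mm

Rearranging U = ½k·x² for x: x = √(2U/k).
U = 1.53 cal = 6.402 J; k = 0.0585 lbf/in = 10.24 N/m.
x = 1.118 m
1.118 m × (1 mm / 0.001000 m) = 1118 mm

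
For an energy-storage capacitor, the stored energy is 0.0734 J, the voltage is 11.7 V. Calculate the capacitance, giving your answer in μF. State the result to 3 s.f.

1070 μF

Solving E = ½C·V² for C: C = 2E/V².
E = 0.0734 J; V = 11.7 V.
C = 0.001072 F
0.001072 F × (1 μF / 1.000×10^-6 F) = 1072 μF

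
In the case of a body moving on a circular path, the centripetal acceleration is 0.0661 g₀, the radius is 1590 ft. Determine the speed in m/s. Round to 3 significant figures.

17.7 m/s

Rearranging a = v²/r for v: v = √(a·r).
a = 0.0661 g₀ = 0.6482 m/s²; r = 1590 ft = 484.6 m.
v = 17.72 m/s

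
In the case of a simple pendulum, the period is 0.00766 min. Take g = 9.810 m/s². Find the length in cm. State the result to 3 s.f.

Rearranging T = 2π√(L/g) for L: L = g·(T/2π)².
T = 0.00766 min = 0.4596 s; g = 9.810 m/s².
L = 0.05249 m
0.05249 m × (1 cm / 0.01000 m) = 5.249 cm

5.25 cm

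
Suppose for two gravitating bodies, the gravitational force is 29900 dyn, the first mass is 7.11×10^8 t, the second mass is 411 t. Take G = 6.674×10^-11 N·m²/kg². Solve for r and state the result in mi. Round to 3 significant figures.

From Newton's law of gravitation: r = √(G·m₁m₂/F).
F = 29900 dyn = 0.2990 N; m₁ = 7.11×10^8 t = 7.110×10^11 kg; m₂ = 411 t = 4.110×10^5 kg; G = 6.674×10^-11 N·m²/kg².
r = 8076 m
8076 m × (1 mi / 1609 m) = 5.018 mi

5.02 mi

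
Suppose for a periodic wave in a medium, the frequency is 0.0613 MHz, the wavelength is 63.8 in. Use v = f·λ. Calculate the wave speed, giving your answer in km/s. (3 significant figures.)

99.3 km/s

v is given directly by: v = fλ.
f = 0.0613 MHz = 61300 Hz; λ = 63.8 in = 1.621 m.
v = 99338 m/s
99338 m/s × (1 km/s / 1000 m/s) = 99.34 km/s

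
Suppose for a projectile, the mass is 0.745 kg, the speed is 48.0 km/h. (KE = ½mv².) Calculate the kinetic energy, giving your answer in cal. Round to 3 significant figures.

KE is given directly by: KE = ½mv².
m = 0.745 kg; v = 48.0 km/h = 13.33 m/s.
KE = 66.22 J  (the unit combination reduces to kg·m²/s² = J)
66.22 J × (1 cal / 4.184 J) = 15.83 cal

15.8 cal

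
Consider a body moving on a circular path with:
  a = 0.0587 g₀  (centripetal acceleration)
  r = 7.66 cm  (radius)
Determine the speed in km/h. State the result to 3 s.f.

0.756 km/h

Rearranging a = v²/r for v: v = √(a·r).
a = 0.0587 g₀ = 0.5757 m/s²; r = 7.66 cm = 0.07660 m.
v = 0.2100 m/s
0.2100 m/s × (1 km/h / 0.2778 m/s) = 0.7560 km/h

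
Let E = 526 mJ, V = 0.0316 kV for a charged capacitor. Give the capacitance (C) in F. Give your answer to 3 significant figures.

Solving E = ½C·V² for C: C = 2E/V².
E = 526 mJ = 0.5260 J; V = 0.0316 kV = 31.60 V.
C = 0.001054 F

0.00105 F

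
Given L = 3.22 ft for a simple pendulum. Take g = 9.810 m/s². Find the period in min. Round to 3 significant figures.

0.0331 min

T is given directly by: T = 2π√(L/g).
L = 3.22 ft = 0.9815 m; g = 9.810 m/s².
T = 1.987 s
1.987 s × (1 min / 60.00 s) = 0.03312 min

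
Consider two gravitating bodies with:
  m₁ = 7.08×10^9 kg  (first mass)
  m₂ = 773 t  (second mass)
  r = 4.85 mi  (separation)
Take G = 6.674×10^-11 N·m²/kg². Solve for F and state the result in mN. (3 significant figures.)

From Newton's law of gravitation: F = Gm₁m₂/r².
m₁ = 7.08×10^9 kg; m₂ = 773 t = 7.730×10^5 kg; r = 4.85 mi = 7805 m; G = 6.674×10^-11 N·m²/kg².
F = 0.005995 N  (the unit combination reduces to kg·m/s² = N)
0.005995 N × (1 mN / 0.001000 N) = 5.995 mN

6.00 mN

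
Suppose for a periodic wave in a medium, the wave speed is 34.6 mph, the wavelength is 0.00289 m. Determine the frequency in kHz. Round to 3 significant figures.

Solving v = f·λ for f: f = v/λ.
v = 34.6 mph = 15.47 m/s; λ = 0.00289 m.
f = 5352 Hz
5352 Hz × (1 kHz / 1000 Hz) = 5.352 kHz

5.35 kHz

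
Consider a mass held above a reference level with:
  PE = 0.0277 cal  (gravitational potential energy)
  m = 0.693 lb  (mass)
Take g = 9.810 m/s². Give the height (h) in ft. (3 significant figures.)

0.123 ft

Solving PE = m·g·h for h: h = PE/(m·g).
PE = 0.0277 cal = 0.1159 J; m = 0.693 lb = 0.3143 kg; g = 9.810 m/s².
h = 0.03758 m
0.03758 m × (1 ft / 0.3048 m) = 0.1233 ft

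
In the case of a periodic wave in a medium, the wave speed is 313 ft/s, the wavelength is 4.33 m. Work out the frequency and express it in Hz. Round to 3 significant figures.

22.0 Hz

Solving v = f·λ for f: f = v/λ.
v = 313 ft/s = 95.40 m/s; λ = 4.33 m.
f = 22.03 Hz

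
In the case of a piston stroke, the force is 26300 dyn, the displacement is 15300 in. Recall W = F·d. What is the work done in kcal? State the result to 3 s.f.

Directly: W = F·d.
F = 26300 dyn = 0.2630 N; d = 15300 in = 388.6 m.
W = 102.2 J
102.2 J × (1 kcal / 4184 J) = 0.02443 kcal

0.0244 kcal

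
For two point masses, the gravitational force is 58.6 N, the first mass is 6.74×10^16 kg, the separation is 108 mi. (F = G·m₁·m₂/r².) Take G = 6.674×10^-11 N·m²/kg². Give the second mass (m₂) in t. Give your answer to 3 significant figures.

From Newton's law of gravitation: m₂ = F·r²/(G·m₁).
F = 58.6 N; m₁ = 6.74×10^16 kg; r = 108 mi = 1.738×10^5 m; G = 6.674×10^-11 N·m²/kg².
m₂ = 3.935×10^5 kg
3.935×10^5 kg × (1 t / 1000 kg) = 393.5 t

394 t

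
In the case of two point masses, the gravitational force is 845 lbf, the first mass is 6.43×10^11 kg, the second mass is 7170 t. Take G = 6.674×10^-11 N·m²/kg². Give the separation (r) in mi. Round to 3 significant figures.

From Newton's law of gravitation: r = √(G·m₁m₂/F).
F = 845 lbf = 3759 N; m₁ = 6.43×10^11 kg; m₂ = 7170 t = 7.170×10^6 kg; G = 6.674×10^-11 N·m²/kg².
r = 286.1 m
286.1 m × (1 mi / 1609 m) = 0.1778 mi

0.178 mi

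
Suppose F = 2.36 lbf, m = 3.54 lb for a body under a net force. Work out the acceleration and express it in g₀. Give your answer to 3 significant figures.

0.667 g₀

From Newton's second law: a = F/m.
F = 2.36 lbf = 10.50 N; m = 3.54 lb = 1.606 kg.
a = 6.538 m/s²
6.538 m/s² × (1 g₀ / 9.807 m/s²) = 0.6667 g₀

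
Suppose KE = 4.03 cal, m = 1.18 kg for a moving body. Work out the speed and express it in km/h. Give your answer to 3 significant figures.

19.2 km/h

Rearranging: v = √(2·KE/m).
KE = 4.03 cal = 16.86 J; m = 1.18 kg.
v = 5.346 m/s
5.346 m/s × (1 km/h / 0.2778 m/s) = 19.25 km/h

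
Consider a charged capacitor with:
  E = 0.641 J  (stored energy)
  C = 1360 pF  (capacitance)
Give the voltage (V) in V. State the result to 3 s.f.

30700 V

Solving E = ½C·V² for V: V = √(2E/C).
E = 0.641 J; C = 1360 pF = 1.360×10^-9 F.
V = 30703 V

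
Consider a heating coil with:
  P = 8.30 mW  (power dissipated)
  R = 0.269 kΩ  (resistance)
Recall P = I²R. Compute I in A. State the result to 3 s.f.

Solving P = I²R for I: I = √(P/R).
P = 8.30 mW = 0.008300 W; R = 0.269 kΩ = 269.0 Ω.
I = 0.005555 A

0.00555 A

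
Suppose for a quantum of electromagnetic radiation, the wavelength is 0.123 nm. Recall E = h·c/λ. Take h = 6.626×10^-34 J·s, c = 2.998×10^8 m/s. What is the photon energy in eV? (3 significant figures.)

Directly: E = hc/λ.
λ = 0.123 nm = 1.230×10^-10 m; h = 6.626×10^-34 J·s; c = 2.998×10^8 m/s.
E = 1.615×10^-15 J
1.615×10^-15 J × (1 eV / 1.602×10^-19 J) = 10080 eV

10100 eV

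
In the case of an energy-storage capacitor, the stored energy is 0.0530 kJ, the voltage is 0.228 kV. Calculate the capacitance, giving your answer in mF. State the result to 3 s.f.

2.04 mF

Rearranging: C = 2E/V².
E = 0.0530 kJ = 53.00 J; V = 0.228 kV = 228.0 V.
C = 0.002039 F
0.002039 F × (1 mF / 0.001000 F) = 2.039 mF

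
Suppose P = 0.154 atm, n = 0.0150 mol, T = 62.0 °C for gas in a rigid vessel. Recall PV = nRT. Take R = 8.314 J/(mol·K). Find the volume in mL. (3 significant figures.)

Rearranging: V = nRT/P.
P = 0.154 atm = 15604 Pa; n = 0.0150 mol; T = 62.0 °C = 335.1 K; R = 8.314 J/(mol·K).
V = 0.002679 m³
0.002679 m³ × (1 mL / 1.000×10^-6 m³) = 2679 mL

2680 mL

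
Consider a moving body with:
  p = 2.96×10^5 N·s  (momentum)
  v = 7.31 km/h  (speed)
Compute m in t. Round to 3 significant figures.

146 t

Solving p = m·v for m: m = p/v.
p = 2.96×10^5 N·s = 2.960×10^5 kg·m/s; v = 7.31 km/h = 2.031 m/s.
m = 1.458×10^5 kg
1.458×10^5 kg × (1 t / 1000 kg) = 145.8 t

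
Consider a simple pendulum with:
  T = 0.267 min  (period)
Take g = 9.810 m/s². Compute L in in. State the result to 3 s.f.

Rearranging T = 2π√(L/g) for L: L = g·(T/2π)².
T = 0.267 min = 16.02 s; g = 9.810 m/s².
L = 63.77 m
63.77 m × (1 in / 0.02540 m) = 2511 in

2510 in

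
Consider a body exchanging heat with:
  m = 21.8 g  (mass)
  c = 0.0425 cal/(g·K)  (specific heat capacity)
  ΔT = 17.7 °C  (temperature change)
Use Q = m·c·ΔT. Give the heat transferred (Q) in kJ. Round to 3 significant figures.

0.0686 kJ

Q is given directly by: Q = mcΔT.
m = 21.8 g = 0.02180 kg; c = 0.0425 cal/(g·K) = 177.8 J/(kg·K); ΔT = 17.7 °C = 17.70 K.
Q = 68.61 J  (the unit combination reduces to kg·m²/s² = J)
68.61 J × (1 kJ / 1000 J) = 0.06861 kJ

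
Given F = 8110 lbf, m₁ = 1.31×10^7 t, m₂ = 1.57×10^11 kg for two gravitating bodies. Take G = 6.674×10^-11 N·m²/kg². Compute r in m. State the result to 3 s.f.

1950 m

From Newton's law of gravitation: r = √(G·m₁m₂/F).
F = 8110 lbf = 36075 N; m₁ = 1.31×10^7 t = 1.310×10^10 kg; m₂ = 1.57×10^11 kg; G = 6.674×10^-11 N·m²/kg².
r = 1951 m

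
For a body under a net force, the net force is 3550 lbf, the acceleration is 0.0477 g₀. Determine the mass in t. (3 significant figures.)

Solving F = m·a for m: m = F/a.
F = 3550 lbf = 15791 N; a = 0.0477 g₀ = 0.4678 m/s².
m = 33758 kg
33758 kg × (1 t / 1000 kg) = 33.76 t

33.8 t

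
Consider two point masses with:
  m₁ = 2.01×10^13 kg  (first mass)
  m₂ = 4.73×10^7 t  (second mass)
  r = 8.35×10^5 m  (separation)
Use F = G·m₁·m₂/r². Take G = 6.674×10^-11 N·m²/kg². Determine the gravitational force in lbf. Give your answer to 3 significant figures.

20.5 lbf

From Newton's law of gravitation: F = Gm₁m₂/r².
m₁ = 2.01×10^13 kg; m₂ = 4.73×10^7 t = 4.730×10^10 kg; r = 8.35×10^5 m; G = 6.674×10^-11 N·m²/kg².
F = 91.01 N
91.01 N × (1 lbf / 4.448 N) = 20.46 lbf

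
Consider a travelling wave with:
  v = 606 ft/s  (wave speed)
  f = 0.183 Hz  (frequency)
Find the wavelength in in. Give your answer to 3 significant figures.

39700 in

Solving v = f·λ for λ: λ = v/f.
v = 606 ft/s = 184.7 m/s; f = 0.183 Hz.
λ = 1009 m
1009 m × (1 in / 0.02540 m) = 39738 in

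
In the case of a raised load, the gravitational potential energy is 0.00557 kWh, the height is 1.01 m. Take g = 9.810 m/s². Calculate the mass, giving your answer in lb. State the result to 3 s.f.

Rearranging: m = PE/(g·h).
PE = 0.00557 kWh = 20052 J; h = 1.01 m; g = 9.810 m/s².
m = 2024 kg
2024 kg × (1 lb / 0.4536 kg) = 4462 lb

4460 lb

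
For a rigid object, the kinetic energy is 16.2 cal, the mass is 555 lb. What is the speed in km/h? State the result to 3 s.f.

Solving KE = ½mv² for v: v = √(2·KE/m).
KE = 16.2 cal = 67.78 J; m = 555 lb = 251.7 kg.
v = 0.7338 m/s
0.7338 m/s × (1 km/h / 0.2778 m/s) = 2.642 km/h

2.64 km/h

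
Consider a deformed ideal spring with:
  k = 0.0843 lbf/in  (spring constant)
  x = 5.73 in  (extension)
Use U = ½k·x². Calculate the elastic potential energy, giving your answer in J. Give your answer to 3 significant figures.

Directly: U = ½kx².
k = 0.0843 lbf/in = 14.76 N/m; x = 5.73 in = 0.1455 m.
U = 0.1564 J  (the unit combination reduces to kg·m²/s² = J)

0.156 J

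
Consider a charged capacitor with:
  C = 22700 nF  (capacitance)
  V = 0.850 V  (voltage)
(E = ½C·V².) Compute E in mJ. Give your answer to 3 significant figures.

E is given directly by: E = ½CV².
C = 22700 nF = 2.270×10^-5 F; V = 0.850 V.
E = 8.200×10^-6 J
8.200×10^-6 J × (1 mJ / 0.001000 J) = 0.008200 mJ

0.00820 mJ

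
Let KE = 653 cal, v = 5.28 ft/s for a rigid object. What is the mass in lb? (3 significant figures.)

4650 lb

Solving KE = ½mv² for m: m = 2·KE/v².
KE = 653 cal = 2732 J; v = 5.28 ft/s = 1.609 m/s.
m = 2110 kg
2110 kg × (1 lb / 0.4536 kg) = 4651 lb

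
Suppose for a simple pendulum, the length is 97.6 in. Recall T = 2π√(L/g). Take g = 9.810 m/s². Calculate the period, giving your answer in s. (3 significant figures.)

T is given directly by: T = 2π√(L/g).
L = 97.6 in = 2.479 m; g = 9.810 m/s².
T = 3.159 s

3.16 s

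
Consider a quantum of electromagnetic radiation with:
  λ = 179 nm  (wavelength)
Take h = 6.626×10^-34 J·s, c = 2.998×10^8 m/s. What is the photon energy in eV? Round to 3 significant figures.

E is given directly by: E = hc/λ.
λ = 179 nm = 1.790×10^-7 m; h = 6.626×10^-34 J·s; c = 2.998×10^8 m/s.
E = 1.110×10^-18 J
1.110×10^-18 J × (1 eV / 1.602×10^-19 J) = 6.927 eV

6.93 eV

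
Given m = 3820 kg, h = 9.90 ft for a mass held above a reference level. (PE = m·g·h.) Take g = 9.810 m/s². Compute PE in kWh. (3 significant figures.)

Directly: PE = mgh.
m = 3820 kg; h = 9.90 ft = 3.018 m; g = 9.810 m/s².
PE = 1.131×10^5 J
1.131×10^5 J × (1 kWh / 3.600×10^6 J) = 0.03141 kWh

0.0314 kWh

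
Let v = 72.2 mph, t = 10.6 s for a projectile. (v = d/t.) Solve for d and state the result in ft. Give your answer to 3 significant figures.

1120 ft

Solving v = d/t for d: d = v·t.
v = 72.2 mph = 32.28 m/s; t = 10.6 s.
d = 342.1 m
342.1 m × (1 ft / 0.3048 m) = 1122 ft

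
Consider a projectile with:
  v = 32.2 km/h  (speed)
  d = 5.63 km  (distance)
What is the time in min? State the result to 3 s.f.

10.5 min

Rearranging: t = d/v.
v = 32.2 km/h = 8.944 m/s; d = 5.63 km = 5630 m.
t = 629.4 s
629.4 s × (1 min / 60.00 s) = 10.49 min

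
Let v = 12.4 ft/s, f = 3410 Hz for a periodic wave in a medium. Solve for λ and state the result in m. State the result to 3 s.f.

Rearranging v = f·λ for λ: λ = v/f.
v = 12.4 ft/s = 3.780 m/s; f = 3410 Hz.
λ = 0.001108 m

0.00111 m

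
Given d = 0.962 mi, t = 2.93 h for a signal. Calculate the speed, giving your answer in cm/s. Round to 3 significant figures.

v is given directly by: v = d/t.
d = 0.962 mi = 1548 m; t = 2.93 h = 10548 s.
v = 0.1468 m/s
0.1468 m/s × (1 cm/s / 0.01000 m/s) = 14.68 cm/s

14.7 cm/s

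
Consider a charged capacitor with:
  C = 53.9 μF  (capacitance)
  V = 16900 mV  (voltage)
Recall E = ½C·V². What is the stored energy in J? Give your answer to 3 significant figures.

0.00770 J

Directly: E = ½CV².
C = 53.9 μF = 5.390×10^-5 F; V = 16900 mV = 16.90 V.
E = 0.007697 J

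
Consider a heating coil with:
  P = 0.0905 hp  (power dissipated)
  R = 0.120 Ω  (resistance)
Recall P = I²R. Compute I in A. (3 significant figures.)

23.7 A

Rearranging P = I²R for I: I = √(P/R).
P = 0.0905 hp = 67.49 W; R = 0.120 Ω.
I = 23.71 A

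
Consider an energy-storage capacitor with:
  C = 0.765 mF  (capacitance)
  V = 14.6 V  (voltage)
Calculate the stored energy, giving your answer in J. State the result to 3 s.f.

E is given directly by: E = ½CV².
C = 0.765 mF = 7.650×10^-4 F; V = 14.6 V.
E = 0.08153 J

0.0815 J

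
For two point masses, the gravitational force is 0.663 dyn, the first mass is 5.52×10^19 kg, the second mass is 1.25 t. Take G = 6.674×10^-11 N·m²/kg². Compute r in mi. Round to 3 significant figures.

From Newton's law of gravitation: r = √(G·m₁m₂/F).
F = 0.663 dyn = 6.630×10^-6 N; m₁ = 5.52×10^19 kg; m₂ = 1.25 t = 1250 kg; G = 6.674×10^-11 N·m²/kg².
r = 8.334×10^8 m
8.334×10^8 m × (1 mi / 1609 m) = 5.179×10^5 mi

5.18×10^5 mi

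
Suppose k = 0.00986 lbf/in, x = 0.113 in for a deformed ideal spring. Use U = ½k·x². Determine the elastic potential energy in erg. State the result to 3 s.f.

Directly: U = ½kx².
k = 0.00986 lbf/in = 1.727 N/m; x = 0.113 in = 0.002870 m.
U = 7.113×10^-6 J  (the unit combination reduces to kg·m²/s² = J)
7.113×10^-6 J × (1 erg / 1.000×10^-7 J) = 71.13 erg

71.1 erg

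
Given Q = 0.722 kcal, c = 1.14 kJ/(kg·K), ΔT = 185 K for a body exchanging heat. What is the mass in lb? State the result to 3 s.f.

0.0316 lb

Rearranging Q = m·c·ΔT for m: m = Q/(c·ΔT).
Q = 0.722 kcal = 3021 J; c = 1.14 kJ/(kg·K) = 1140 J/(kg·K); ΔT = 185 K.
m = 0.01432 kg
0.01432 kg × (1 lb / 0.4536 kg) = 0.03158 lb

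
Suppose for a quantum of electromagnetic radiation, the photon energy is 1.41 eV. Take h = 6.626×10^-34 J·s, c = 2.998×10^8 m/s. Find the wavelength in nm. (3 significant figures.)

879 nm

Rearranging E = h·c/λ for λ: λ = hc/E.
E = 1.41 eV = 2.259×10^-19 J; h = 6.626×10^-34 J·s; c = 2.998×10^8 m/s.
λ = 8.793×10^-7 m
8.793×10^-7 m × (1 nm / 1.000×10^-9 m) = 879.3 nm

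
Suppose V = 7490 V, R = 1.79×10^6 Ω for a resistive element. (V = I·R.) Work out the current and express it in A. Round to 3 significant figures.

0.00418 A

Rearranging V = I·R for I: I = V/R.
V = 7490 V; R = 1.79×10^6 Ω.
I = 0.004184 A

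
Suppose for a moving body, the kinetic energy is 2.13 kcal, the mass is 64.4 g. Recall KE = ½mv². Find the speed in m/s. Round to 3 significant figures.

Solving KE = ½mv² for v: v = √(2·KE/m).
KE = 2.13 kcal = 8912 J; m = 64.4 g = 0.06440 kg.
v = 526.1 m/s

526 m/s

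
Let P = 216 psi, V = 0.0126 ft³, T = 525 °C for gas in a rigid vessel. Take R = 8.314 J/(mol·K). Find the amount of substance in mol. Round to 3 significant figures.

0.0801 mol

From the ideal-gas law: n = PV/(RT).
P = 216 psi = 1.489×10^6 Pa; V = 0.0126 ft³ = 3.568×10^-4 m³; T = 525 °C = 798.1 K; R = 8.314 J/(mol·K).
n = 0.08007 mol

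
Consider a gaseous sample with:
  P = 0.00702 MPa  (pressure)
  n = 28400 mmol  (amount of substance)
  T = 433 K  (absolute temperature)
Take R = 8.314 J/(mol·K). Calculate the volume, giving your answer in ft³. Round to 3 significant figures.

514 ft³

From the ideal-gas law: V = nRT/P.
P = 0.00702 MPa = 7020 Pa; n = 28400 mmol = 28.40 mol; T = 433 K; R = 8.314 J/(mol·K).
V = 14.56 m³
14.56 m³ × (1 ft³ / 0.02832 m³) = 514.3 ft³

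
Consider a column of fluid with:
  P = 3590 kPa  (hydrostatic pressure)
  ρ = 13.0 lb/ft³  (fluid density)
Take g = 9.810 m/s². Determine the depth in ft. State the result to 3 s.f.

5770 ft

Rearranging: h = P/(ρ·g).
P = 3590 kPa = 3.590×10^6 Pa; ρ = 13.0 lb/ft³ = 208.2 kg/m³; g = 9.810 m/s².
h = 1757 m
1757 m × (1 ft / 0.3048 m) = 5766 ft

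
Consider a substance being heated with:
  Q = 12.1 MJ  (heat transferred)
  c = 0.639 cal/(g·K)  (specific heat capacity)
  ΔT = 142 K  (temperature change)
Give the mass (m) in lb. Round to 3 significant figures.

70.3 lb

Rearranging: m = Q/(c·ΔT).
Q = 12.1 MJ = 1.210×10^7 J; c = 0.639 cal/(g·K) = 2674 J/(kg·K); ΔT = 142 K.
m = 31.87 kg
31.87 kg × (1 lb / 0.4536 kg) = 70.26 lb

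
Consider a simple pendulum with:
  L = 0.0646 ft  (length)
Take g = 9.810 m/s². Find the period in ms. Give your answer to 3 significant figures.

281 ms

Directly: T = 2π√(L/g).
L = 0.0646 ft = 0.01969 m; g = 9.810 m/s².
T = 0.2815 s
0.2815 s × (1 ms / 0.001000 s) = 281.5 ms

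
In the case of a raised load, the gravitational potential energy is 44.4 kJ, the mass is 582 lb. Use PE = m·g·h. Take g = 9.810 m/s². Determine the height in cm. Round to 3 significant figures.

1710 cm

Rearranging PE = m·g·h for h: h = PE/(m·g).
PE = 44.4 kJ = 44400 J; m = 582 lb = 264.0 kg; g = 9.810 m/s².
h = 17.14 m
17.14 m × (1 cm / 0.01000 m) = 1714 cm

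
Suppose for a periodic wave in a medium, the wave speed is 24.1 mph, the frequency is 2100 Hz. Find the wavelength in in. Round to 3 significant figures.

Rearranging v = f·λ for λ: λ = v/f.
v = 24.1 mph = 10.77 m/s; f = 2100 Hz.
λ = 0.005130 m
0.005130 m × (1 in / 0.02540 m) = 0.2020 in

0.202 in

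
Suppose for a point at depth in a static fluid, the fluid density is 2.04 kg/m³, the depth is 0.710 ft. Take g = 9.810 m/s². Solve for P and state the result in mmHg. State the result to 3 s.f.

P is given directly by: P = ρgh.
ρ = 2.04 kg/m³; h = 0.710 ft = 0.2164 m; g = 9.810 m/s².
P = 4.331 Pa
4.331 Pa × (1 mmHg / 133.3 Pa) = 0.03248 mmHg

0.0325 mmHg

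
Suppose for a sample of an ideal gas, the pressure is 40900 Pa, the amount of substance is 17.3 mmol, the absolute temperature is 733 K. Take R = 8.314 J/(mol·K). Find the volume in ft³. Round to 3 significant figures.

Rearranging PV = nRT for V: V = nRT/P.
P = 40900 Pa; n = 17.3 mmol = 0.01730 mol; T = 733 K; R = 8.314 J/(mol·K).
V = 0.002578 m³
0.002578 m³ × (1 ft³ / 0.02832 m³) = 0.09103 ft³

0.0910 ft³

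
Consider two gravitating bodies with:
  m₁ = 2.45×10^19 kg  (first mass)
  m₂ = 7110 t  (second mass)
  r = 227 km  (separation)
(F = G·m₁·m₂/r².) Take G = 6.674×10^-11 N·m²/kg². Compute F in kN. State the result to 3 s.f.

226 kN

From Newton's law of gravitation: F = Gm₁m₂/r².
m₁ = 2.45×10^19 kg; m₂ = 7110 t = 7.110×10^6 kg; r = 227 km = 2.270×10^5 m; G = 6.674×10^-11 N·m²/kg².
F = 2.256×10^5 N
2.256×10^5 N × (1 kN / 1000 N) = 225.6 kN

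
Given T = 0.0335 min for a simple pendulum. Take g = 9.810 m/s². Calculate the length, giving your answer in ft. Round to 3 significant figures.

Rearranging T = 2π√(L/g) for L: L = g·(T/2π)².
T = 0.0335 min = 2.010 s; g = 9.810 m/s².
L = 1.004 m
1.004 m × (1 ft / 0.3048 m) = 3.294 ft

3.29 ft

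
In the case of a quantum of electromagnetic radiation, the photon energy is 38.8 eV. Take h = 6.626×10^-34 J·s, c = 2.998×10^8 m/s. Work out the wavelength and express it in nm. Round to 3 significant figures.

Rearranging: λ = hc/E.
E = 38.8 eV = 6.216×10^-18 J; h = 6.626×10^-34 J·s; c = 2.998×10^8 m/s.
λ = 3.196×10^-8 m
3.196×10^-8 m × (1 nm / 1.000×10^-9 m) = 31.96 nm

32.0 nm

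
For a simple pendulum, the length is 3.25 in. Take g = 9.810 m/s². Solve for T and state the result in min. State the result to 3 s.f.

0.00961 min

Directly: T = 2π√(L/g).
L = 3.25 in = 0.08255 m; g = 9.810 m/s².
T = 0.5764 s
0.5764 s × (1 min / 60.00 s) = 0.009606 min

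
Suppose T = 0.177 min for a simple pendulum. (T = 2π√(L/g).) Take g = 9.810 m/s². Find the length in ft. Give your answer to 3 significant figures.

91.9 ft

Rearranging T = 2π√(L/g) for L: L = g·(T/2π)².
T = 0.177 min = 10.62 s; g = 9.810 m/s².
L = 28.03 m
28.03 m × (1 ft / 0.3048 m) = 91.95 ft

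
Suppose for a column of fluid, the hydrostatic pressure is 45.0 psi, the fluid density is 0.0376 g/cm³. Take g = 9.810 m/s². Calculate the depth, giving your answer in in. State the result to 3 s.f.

Rearranging P = ρ·g·h for h: h = P/(ρ·g).
P = 45.0 psi = 3.103×10^5 Pa; ρ = 0.0376 g/cm³ = 37.60 kg/m³; g = 9.810 m/s².
h = 841.2 m
841.2 m × (1 in / 0.02540 m) = 33116 in

33100 in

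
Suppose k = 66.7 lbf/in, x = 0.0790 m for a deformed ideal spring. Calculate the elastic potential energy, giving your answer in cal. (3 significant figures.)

U is given directly by: U = ½kx².
k = 66.7 lbf/in = 11681 N/m; x = 0.0790 m.
U = 36.45 J  (the unit combination reduces to kg·m²/s² = J)
36.45 J × (1 cal / 4.184 J) = 8.712 cal

8.71 cal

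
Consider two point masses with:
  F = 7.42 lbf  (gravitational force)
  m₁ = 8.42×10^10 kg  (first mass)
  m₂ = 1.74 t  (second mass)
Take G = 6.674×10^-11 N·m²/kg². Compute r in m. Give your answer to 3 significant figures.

17.2 m

Rearranging F = G·m₁·m₂/r² for r: r = √(G·m₁m₂/F).
F = 7.42 lbf = 33.01 N; m₁ = 8.42×10^10 kg; m₂ = 1.74 t = 1740 kg; G = 6.674×10^-11 N·m²/kg².
r = 17.21 m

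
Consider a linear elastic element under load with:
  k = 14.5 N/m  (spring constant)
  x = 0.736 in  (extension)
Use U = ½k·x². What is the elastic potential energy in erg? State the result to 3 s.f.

25300 erg

U is given directly by: U = ½kx².
k = 14.5 N/m; x = 0.736 in = 0.01869 m.
U = 0.002534 J
0.002534 J × (1 erg / 1.000×10^-7 J) = 25337 erg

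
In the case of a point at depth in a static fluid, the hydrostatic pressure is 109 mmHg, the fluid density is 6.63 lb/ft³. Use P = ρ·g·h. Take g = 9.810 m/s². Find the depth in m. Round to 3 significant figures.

Rearranging P = ρ·g·h for h: h = P/(ρ·g).
P = 109 mmHg = 14532 Pa; ρ = 6.63 lb/ft³ = 106.2 kg/m³; g = 9.810 m/s².
h = 13.95 m

13.9 m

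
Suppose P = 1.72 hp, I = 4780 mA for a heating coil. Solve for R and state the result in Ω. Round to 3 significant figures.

56.1 Ω

Rearranging P = I²R for R: R = P/I².
P = 1.72 hp = 1283 W; I = 4780 mA = 4.780 A.
R = 56.14 Ω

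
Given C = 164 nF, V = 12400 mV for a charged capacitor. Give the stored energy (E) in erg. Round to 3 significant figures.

E is given directly by: E = ½CV².
C = 164 nF = 1.640×10^-7 F; V = 12400 mV = 12.40 V.
E = 1.261×10^-5 J
1.261×10^-5 J × (1 erg / 1.000×10^-7 J) = 126.1 erg

126 erg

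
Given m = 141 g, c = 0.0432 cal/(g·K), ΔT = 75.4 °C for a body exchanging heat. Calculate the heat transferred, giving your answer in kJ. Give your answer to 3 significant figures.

Directly: Q = mcΔT.
m = 141 g = 0.1410 kg; c = 0.0432 cal/(g·K) = 180.7 J/(kg·K); ΔT = 75.4 °C = 75.40 K.
Q = 1922 J  (the unit combination reduces to kg·m²/s² = J)
1922 J × (1 kJ / 1000 J) = 1.922 kJ

1.92 kJ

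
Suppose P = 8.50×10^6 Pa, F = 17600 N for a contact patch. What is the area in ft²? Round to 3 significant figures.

0.0223 ft²

Rearranging: A = F/P.
P = 8.50×10^6 Pa; F = 17600 N.
A = 0.002071 m²
0.002071 m² × (1 ft² / 0.09290 m²) = 0.02229 ft²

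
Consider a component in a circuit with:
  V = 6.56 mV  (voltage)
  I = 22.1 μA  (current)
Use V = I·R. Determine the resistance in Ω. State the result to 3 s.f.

297 Ω

Solving V = I·R for R: R = V/I.
V = 6.56 mV = 0.006560 V; I = 22.1 μA = 2.210×10^-5 A.
R = 296.8 Ω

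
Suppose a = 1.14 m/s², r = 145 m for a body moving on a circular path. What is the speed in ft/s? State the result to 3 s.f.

Rearranging a = v²/r for v: v = √(a·r).
a = 1.14 m/s²; r = 145 m.
v = 12.86 m/s
12.86 m/s × (1 ft/s / 0.3048 m/s) = 42.18 ft/s

42.2 ft/s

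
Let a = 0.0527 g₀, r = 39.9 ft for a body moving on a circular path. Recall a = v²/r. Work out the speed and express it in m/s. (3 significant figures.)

Solving a = v²/r for v: v = √(a·r).
a = 0.0527 g₀ = 0.5168 m/s²; r = 39.9 ft = 12.16 m.
v = 2.507 m/s

2.51 m/s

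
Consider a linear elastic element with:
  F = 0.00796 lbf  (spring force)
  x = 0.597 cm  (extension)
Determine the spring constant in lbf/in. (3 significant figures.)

0.0339 lbf/in

From Hooke's law: k = F/x.
F = 0.00796 lbf = 0.03541 N; x = 0.597 cm = 0.005970 m.
k = 5.931 N/m
5.931 N/m × (1 lbf/in / 175.1 N/m) = 0.03387 lbf/in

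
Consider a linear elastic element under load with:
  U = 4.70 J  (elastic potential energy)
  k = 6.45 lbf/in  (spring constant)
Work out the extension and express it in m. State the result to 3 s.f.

0.0912 m

Solving U = ½k·x² for x: x = √(2U/k).
U = 4.70 J; k = 6.45 lbf/in = 1130 N/m.
x = 0.09122 m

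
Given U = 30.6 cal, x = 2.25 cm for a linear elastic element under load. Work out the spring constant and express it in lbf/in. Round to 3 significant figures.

2890 lbf/in

Solving U = ½k·x² for k: k = 2U/x².
U = 30.6 cal = 128.0 J; x = 2.25 cm = 0.02250 m.
k = 5.058×10^5 N/m
5.058×10^5 N/m × (1 lbf/in / 175.1 N/m) = 2888 lbf/in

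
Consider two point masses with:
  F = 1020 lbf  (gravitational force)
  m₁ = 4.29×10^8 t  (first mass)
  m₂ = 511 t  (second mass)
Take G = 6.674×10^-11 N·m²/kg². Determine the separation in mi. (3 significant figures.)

From Newton's law of gravitation: r = √(G·m₁m₂/F).
F = 1020 lbf = 4537 N; m₁ = 4.29×10^8 t = 4.290×10^11 kg; m₂ = 511 t = 5.110×10^5 kg; G = 6.674×10^-11 N·m²/kg².
r = 56.79 m
56.79 m × (1 mi / 1609 m) = 0.03528 mi

0.0353 mi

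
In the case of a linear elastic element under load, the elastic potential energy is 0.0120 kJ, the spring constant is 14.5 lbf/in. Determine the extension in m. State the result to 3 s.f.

0.0972 m

Rearranging: x = √(2U/k).
U = 0.0120 kJ = 12.00 J; k = 14.5 lbf/in = 2539 N/m.
x = 0.09722 m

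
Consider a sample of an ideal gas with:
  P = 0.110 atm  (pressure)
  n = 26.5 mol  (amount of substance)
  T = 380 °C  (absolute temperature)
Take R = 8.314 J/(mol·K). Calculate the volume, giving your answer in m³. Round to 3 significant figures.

12.9 m³

Solving PV = nRT for V: V = nRT/P.
P = 0.110 atm = 11146 Pa; n = 26.5 mol; T = 380 °C = 653.1 K; R = 8.314 J/(mol·K).
V = 12.91 m³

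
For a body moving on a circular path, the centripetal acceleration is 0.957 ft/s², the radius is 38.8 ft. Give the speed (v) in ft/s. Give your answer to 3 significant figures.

Rearranging: v = √(a·r).
a = 0.957 ft/s² = 0.2917 m/s²; r = 38.8 ft = 11.83 m.
v = 1.857 m/s
1.857 m/s × (1 ft/s / 0.3048 m/s) = 6.094 ft/s

6.09 ft/s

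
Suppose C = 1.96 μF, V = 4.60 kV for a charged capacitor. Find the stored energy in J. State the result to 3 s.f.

20.7 J

E is given directly by: E = ½CV².
C = 1.96 μF = 1.960×10^-6 F; V = 4.60 kV = 4600 V.
E = 20.74 J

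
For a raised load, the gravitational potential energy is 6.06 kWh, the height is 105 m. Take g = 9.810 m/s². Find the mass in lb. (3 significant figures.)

Rearranging PE = m·g·h for m: m = PE/(g·h).
PE = 6.06 kWh = 2.182×10^7 J; h = 105 m; g = 9.810 m/s².
m = 21180 kg
21180 kg × (1 lb / 0.4536 kg) = 46693 lb

46700 lb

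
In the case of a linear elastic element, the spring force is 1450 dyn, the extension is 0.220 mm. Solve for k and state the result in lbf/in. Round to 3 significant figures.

0.376 lbf/in

Rearranging F = k·x for k: k = F/x.
F = 1450 dyn = 0.01450 N; x = 0.220 mm = 2.200×10^-4 m.
k = 65.91 N/m
65.91 N/m × (1 lbf/in / 175.1 N/m) = 0.3764 lbf/in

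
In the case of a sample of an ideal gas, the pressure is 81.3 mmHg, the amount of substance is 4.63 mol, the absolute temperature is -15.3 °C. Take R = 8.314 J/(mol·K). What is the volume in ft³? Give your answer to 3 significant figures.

From the ideal-gas law: V = nRT/P.
P = 81.3 mmHg = 10839 Pa; n = 4.63 mol; T = -15.3 °C = 257.8 K; R = 8.314 J/(mol·K).
V = 0.9157 m³
0.9157 m³ × (1 ft³ / 0.02832 m³) = 32.34 ft³

32.3 ft³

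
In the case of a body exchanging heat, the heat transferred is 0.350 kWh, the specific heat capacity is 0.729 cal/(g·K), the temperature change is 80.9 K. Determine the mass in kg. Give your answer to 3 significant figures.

5.11 kg

Solving Q = m·c·ΔT for m: m = Q/(c·ΔT).
Q = 0.350 kWh = 1.260×10^6 J; c = 0.729 cal/(g·K) = 3050 J/(kg·K); ΔT = 80.9 K.
m = 5.106 kg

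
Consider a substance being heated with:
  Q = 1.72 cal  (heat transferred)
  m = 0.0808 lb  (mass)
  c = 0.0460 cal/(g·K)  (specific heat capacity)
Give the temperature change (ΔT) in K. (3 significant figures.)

Rearranging: ΔT = Q/(m·c).
Q = 1.72 cal = 7.196 J; m = 0.0808 lb = 0.03665 kg; c = 0.0460 cal/(g·K) = 192.5 J/(kg·K).
ΔT = 1.020 K

1.02 K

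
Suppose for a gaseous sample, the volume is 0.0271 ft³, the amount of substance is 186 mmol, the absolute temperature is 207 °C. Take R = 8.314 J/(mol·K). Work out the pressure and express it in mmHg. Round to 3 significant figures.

From the ideal-gas law: P = nRT/V.
V = 0.0271 ft³ = 7.674×10^-4 m³; n = 186 mmol = 0.1860 mol; T = 207 °C = 480.1 K; R = 8.314 J/(mol·K).
P = 9.676×10^5 Pa
9.676×10^5 Pa × (1 mmHg / 133.3 Pa) = 7257 mmHg

7260 mmHg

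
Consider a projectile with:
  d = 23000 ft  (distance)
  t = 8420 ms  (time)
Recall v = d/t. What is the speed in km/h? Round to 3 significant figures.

v is given directly by: v = d/t.
d = 23000 ft = 7010 m; t = 8420 ms = 8.420 s.
v = 832.6 m/s
832.6 m/s × (1 km/h / 0.2778 m/s) = 2997 km/h

3000 km/h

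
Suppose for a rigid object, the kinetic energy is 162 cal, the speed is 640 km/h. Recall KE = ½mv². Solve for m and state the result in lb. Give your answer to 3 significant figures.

Solving KE = ½mv² for m: m = 2·KE/v².
KE = 162 cal = 677.8 J; v = 640 km/h = 177.8 m/s.
m = 0.04289 kg
0.04289 kg × (1 lb / 0.4536 kg) = 0.09456 lb

0.0946 lb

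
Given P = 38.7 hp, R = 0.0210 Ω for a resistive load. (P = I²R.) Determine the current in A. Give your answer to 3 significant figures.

Rearranging: I = √(P/R).
P = 38.7 hp = 28859 W; R = 0.0210 Ω.
I = 1172 A

1170 A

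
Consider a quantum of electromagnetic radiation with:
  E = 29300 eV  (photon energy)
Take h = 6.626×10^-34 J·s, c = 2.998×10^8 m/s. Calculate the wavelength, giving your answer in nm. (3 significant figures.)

Rearranging: λ = hc/E.
E = 29300 eV = 4.694×10^-15 J; h = 6.626×10^-34 J·s; c = 2.998×10^8 m/s.
λ = 4.232×10^-11 m
4.232×10^-11 m × (1 nm / 1.000×10^-9 m) = 0.04232 nm

0.0423 nm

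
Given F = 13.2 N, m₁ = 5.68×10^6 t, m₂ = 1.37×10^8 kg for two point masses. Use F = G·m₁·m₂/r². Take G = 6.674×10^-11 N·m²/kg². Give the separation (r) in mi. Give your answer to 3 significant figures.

1.23 mi

Rearranging F = G·m₁·m₂/r² for r: r = √(G·m₁m₂/F).
F = 13.2 N; m₁ = 5.68×10^6 t = 5.680×10^9 kg; m₂ = 1.37×10^8 kg; G = 6.674×10^-11 N·m²/kg².
r = 1984 m
1984 m × (1 mi / 1609 m) = 1.233 mi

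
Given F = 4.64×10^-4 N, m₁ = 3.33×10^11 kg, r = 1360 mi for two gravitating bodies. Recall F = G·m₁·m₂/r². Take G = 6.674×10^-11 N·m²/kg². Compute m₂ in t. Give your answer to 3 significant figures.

Rearranging: m₂ = F·r²/(G·m₁).
F = 4.64×10^-4 N; m₁ = 3.33×10^11 kg; r = 1360 mi = 2.189×10^6 m; G = 6.674×10^-11 N·m²/kg².
m₂ = 1.000×10^8 kg
1.000×10^8 kg × (1 t / 1000 kg) = 1.000×10^5 t

1.00×10^5 t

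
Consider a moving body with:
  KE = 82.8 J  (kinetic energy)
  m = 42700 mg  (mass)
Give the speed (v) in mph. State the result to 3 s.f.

Solving KE = ½mv² for v: v = √(2·KE/m).
KE = 82.8 J; m = 42700 mg = 0.04270 kg.
v = 62.28 m/s
62.28 m/s × (1 mph / 0.4470 m/s) = 139.3 mph

139 mph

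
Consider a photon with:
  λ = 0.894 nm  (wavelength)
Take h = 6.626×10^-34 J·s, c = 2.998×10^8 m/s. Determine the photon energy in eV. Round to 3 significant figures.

1390 eV

E is given directly by: E = hc/λ.
λ = 0.894 nm = 8.940×10^-10 m; h = 6.626×10^-34 J·s; c = 2.998×10^8 m/s.
E = 2.222×10^-16 J
2.222×10^-16 J × (1 eV / 1.602×10^-19 J) = 1387 eV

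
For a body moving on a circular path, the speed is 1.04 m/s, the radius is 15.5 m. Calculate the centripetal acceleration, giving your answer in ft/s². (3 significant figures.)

a is given directly by: a = v²/r.
v = 1.04 m/s; r = 15.5 m.
a = 0.06978 m/s²
0.06978 m/s² × (1 ft/s² / 0.3048 m/s²) = 0.2289 ft/s²

0.229 ft/s²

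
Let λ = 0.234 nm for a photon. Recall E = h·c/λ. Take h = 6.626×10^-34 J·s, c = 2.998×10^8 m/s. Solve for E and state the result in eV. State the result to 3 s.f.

E is given directly by: E = hc/λ.
λ = 0.234 nm = 2.340×10^-10 m; h = 6.626×10^-34 J·s; c = 2.998×10^8 m/s.
E = 8.489×10^-16 J
8.489×10^-16 J × (1 eV / 1.602×10^-19 J) = 5299 eV

5300 eV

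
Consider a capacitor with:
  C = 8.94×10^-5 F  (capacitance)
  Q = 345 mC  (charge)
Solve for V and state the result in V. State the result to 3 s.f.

Rearranging: V = Q/C.
C = 8.94×10^-5 F; Q = 345 mC = 0.3450 C.
V = 3859 V

3860 V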